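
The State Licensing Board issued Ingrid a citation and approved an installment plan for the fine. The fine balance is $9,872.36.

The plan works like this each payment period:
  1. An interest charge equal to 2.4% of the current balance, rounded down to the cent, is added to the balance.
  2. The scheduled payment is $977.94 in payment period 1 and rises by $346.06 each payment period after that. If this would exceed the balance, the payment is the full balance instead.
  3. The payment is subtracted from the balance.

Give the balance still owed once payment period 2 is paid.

$8,026.50

Payment period 1: $9,872.36 +$236.93 interest = $10,109.29; pay $977.94 → $9,131.35
Payment period 2: $9,131.35 +$219.15 interest = $9,350.50; pay $1,324.00 → $8,026.50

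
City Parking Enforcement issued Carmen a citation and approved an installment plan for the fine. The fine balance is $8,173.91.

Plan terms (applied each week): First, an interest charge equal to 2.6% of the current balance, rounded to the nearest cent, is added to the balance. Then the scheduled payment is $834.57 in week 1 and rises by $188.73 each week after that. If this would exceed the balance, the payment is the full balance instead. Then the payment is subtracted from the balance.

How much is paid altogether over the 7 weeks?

$9,130.55

# | Opening | Interest | Payment | End bal
1 | $8,173.91 | $212.52 | $834.57 | $7,551.86
2 | $7,551.86 | $196.35 | $1,023.30 | $6,724.91
3 | $6,724.91 | $174.85 | $1,212.03 | $5,687.73
4 | $5,687.73 | $147.88 | $1,400.76 | $4,434.85
5 | $4,434.85 | $115.31 | $1,589.49 | $2,960.67
6 | $2,960.67 | $76.98 | $1,778.22 | $1,259.43
7 | $1,259.43 | $32.75 | $1,292.18 | $0.00
Total paid: $9,130.55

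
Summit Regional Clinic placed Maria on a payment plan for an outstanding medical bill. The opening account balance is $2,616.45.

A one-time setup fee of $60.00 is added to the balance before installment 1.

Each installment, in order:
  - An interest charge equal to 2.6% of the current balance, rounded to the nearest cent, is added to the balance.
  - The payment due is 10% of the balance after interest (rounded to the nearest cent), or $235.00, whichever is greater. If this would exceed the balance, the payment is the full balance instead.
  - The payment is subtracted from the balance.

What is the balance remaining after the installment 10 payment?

Installment 1: $2,676.45 +$69.59 interest = $2,746.04; pay $274.60 → $2,471.44
Installment 2: $2,471.44 +$64.26 interest = $2,535.70; pay $253.57 → $2,282.13
Installment 3: $2,282.13 +$59.34 interest = $2,341.47; pay $235.00 → $2,106.47
Installment 4: $2,106.47 +$54.77 interest = $2,161.24; pay $235.00 → $1,926.24
Installment 5: $1,926.24 +$50.08 interest = $1,976.32; pay $235.00 → $1,741.32
Installment 6: $1,741.32 +$45.27 interest = $1,786.59; pay $235.00 → $1,551.59
Installment 7: $1,551.59 +$40.34 interest = $1,591.93; pay $235.00 → $1,356.93
Installment 8: $1,356.93 +$35.28 interest = $1,392.21; pay $235.00 → $1,157.21
Installment 9: $1,157.21 +$30.09 interest = $1,187.30; pay $235.00 → $952.30
Installment 10: $952.30 +$24.76 interest = $977.06; pay $235.00 → $742.06

$742.06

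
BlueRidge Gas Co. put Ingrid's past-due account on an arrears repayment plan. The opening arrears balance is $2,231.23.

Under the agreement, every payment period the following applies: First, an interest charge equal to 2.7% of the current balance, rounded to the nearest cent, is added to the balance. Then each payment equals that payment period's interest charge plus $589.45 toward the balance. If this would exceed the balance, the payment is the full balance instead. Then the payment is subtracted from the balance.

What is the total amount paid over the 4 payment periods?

# | Opening | Interest | Payment | End bal
1 | $2,231.23 | $60.24 | $649.69 | $1,641.78
2 | $1,641.78 | $44.33 | $633.78 | $1,052.33
3 | $1,052.33 | $28.41 | $617.86 | $462.88
4 | $462.88 | $12.50 | $475.38 | $0.00
Total paid: $2,376.71

$2,376.71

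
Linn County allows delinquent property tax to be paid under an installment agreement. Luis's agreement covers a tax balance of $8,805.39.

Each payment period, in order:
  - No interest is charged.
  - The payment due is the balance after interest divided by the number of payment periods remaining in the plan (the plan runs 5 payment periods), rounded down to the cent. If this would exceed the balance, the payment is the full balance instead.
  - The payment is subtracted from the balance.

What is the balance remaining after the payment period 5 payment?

# | Opening | Payment | End bal
1 | $8,805.39 | $1,761.07 | $7,044.32
2 | $7,044.32 | $1,761.08 | $5,283.24
3 | $5,283.24 | $1,761.08 | $3,522.16
4 | $3,522.16 | $1,761.08 | $1,761.08
5 | $1,761.08 | $1,761.08 | $0.00

$0.00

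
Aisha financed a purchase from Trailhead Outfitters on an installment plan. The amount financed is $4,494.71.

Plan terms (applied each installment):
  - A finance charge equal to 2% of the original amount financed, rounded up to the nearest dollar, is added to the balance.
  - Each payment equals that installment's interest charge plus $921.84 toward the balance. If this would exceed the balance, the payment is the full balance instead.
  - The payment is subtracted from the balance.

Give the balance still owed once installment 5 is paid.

Installment 1: opening $4,494.71; interest $90.00 → $4,584.71; payment $1,011.84; balance $3,572.87
Installment 2: opening $3,572.87; interest $90.00 → $3,662.87; payment $1,011.84; balance $2,651.03
Installment 3: opening $2,651.03; interest $90.00 → $2,741.03; payment $1,011.84; balance $1,729.19
Installment 4: opening $1,729.19; interest $90.00 → $1,819.19; payment $1,011.84; balance $807.35
Installment 5: opening $807.35; interest $90.00 → $897.35; payment $897.35; balance $0.00

$0.00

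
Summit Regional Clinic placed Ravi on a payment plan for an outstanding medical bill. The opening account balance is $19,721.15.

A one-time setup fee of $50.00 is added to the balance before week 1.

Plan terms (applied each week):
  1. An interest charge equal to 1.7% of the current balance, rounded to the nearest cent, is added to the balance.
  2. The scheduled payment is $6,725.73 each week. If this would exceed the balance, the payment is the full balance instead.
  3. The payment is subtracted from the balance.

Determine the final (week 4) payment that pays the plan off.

Week 1: $19,771.15 +$336.11 interest = $20,107.26; pay $6,725.73 → $13,381.53
Week 2: $13,381.53 +$227.49 interest = $13,609.02; pay $6,725.73 → $6,883.29
Week 3: $6,883.29 +$117.02 interest = $7,000.31; pay $6,725.73 → $274.58
Week 4: $274.58 +$4.67 interest = $279.25; pay $279.25 → $0.00

$279.25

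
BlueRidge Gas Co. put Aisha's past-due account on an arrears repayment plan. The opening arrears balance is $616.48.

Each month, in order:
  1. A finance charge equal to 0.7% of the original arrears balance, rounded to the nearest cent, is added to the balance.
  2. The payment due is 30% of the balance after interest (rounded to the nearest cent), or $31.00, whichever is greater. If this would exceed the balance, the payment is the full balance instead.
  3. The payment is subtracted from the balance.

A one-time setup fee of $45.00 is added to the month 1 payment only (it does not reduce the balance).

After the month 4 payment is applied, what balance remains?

Month 1: opening $616.48; interest $4.32 → $620.80; payment $186.24 (+ $45.00 fee); balance $434.56
Month 2: opening $434.56; interest $4.32 → $438.88; payment $131.66; balance $307.22
Month 3: opening $307.22; interest $4.32 → $311.54; payment $93.46; balance $218.08
Month 4: opening $218.08; interest $4.32 → $222.40; payment $66.72; balance $155.68

$155.68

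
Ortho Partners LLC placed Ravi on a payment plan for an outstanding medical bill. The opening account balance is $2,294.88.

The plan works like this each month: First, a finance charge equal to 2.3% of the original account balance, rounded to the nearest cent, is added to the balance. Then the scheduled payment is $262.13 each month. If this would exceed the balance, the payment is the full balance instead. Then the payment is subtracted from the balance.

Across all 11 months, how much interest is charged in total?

# | Opening | Interest | Payment | End bal
1 | $2,294.88 | $52.78 | $262.13 | $2,085.53
2 | $2,085.53 | $52.78 | $262.13 | $1,876.18
3 | $1,876.18 | $52.78 | $262.13 | $1,666.83
4 | $1,666.83 | $52.78 | $262.13 | $1,457.48
5 | $1,457.48 | $52.78 | $262.13 | $1,248.13
6 | $1,248.13 | $52.78 | $262.13 | $1,038.78
7 | $1,038.78 | $52.78 | $262.13 | $829.43
8 | $829.43 | $52.78 | $262.13 | $620.08
9 | $620.08 | $52.78 | $262.13 | $410.73
10 | $410.73 | $52.78 | $262.13 | $201.38
11 | $201.38 | $52.78 | $254.16 | $0.00
Total interest: $52.78 + $52.78 + $52.78 + $52.78 + $52.78 + $52.78 + $52.78 + $52.78 + $52.78 + $52.78 + $52.78 = $580.58

$580.58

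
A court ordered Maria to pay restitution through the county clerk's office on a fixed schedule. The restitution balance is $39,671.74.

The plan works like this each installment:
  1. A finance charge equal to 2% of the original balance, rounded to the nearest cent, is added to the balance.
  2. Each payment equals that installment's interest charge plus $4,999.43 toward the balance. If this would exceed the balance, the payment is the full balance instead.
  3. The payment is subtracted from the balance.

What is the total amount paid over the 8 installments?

$46,019.18

Installment 1: opening $39,671.74; interest $793.43 → $40,465.17; payment $5,792.86; balance $34,672.31
Installment 2: opening $34,672.31; interest $793.43 → $35,465.74; payment $5,792.86; balance $29,672.88
Installment 3: opening $29,672.88; interest $793.43 → $30,466.31; payment $5,792.86; balance $24,673.45
Installment 4: opening $24,673.45; interest $793.43 → $25,466.88; payment $5,792.86; balance $19,674.02
Installment 5: opening $19,674.02; interest $793.43 → $20,467.45; payment $5,792.86; balance $14,674.59
Installment 6: opening $14,674.59; interest $793.43 → $15,468.02; payment $5,792.86; balance $9,675.16
Installment 7: opening $9,675.16; interest $793.43 → $10,468.59; payment $5,792.86; balance $4,675.73
Installment 8: opening $4,675.73; interest $793.43 → $5,469.16; payment $5,469.16; balance $0.00
Total paid: $46,019.18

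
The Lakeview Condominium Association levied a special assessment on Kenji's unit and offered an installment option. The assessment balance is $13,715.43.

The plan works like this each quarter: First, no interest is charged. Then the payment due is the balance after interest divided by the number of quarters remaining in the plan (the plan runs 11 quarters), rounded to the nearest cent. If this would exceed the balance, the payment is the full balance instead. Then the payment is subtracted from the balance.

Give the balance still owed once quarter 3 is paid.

Quarter 1: $13,715.43 − $1,246.86 → $12,468.57
Quarter 2: $12,468.57 − $1,246.86 → $11,221.71
Quarter 3: $11,221.71 − $1,246.86 → $9,974.85

$9,974.85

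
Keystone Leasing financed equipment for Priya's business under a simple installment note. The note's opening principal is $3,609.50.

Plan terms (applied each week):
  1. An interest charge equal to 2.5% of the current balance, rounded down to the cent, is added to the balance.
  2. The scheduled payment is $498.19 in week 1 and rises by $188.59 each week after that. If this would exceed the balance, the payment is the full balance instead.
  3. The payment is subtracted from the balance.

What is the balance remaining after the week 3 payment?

$1,784.28

Week 1: opening $3,609.50; interest $90.23 → $3,699.73; payment $498.19; balance $3,201.54
Week 2: opening $3,201.54; interest $80.03 → $3,281.57; payment $686.78; balance $2,594.79
Week 3: opening $2,594.79; interest $64.86 → $2,659.65; payment $875.37; balance $1,784.28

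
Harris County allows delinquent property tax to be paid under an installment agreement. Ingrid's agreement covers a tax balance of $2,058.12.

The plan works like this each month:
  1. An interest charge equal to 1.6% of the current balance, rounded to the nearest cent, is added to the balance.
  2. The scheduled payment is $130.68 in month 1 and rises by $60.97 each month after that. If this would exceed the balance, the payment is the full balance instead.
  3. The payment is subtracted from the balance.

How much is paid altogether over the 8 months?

$2,220.60

Month 1: $2,058.12 +$32.93 interest = $2,091.05; pay $130.68 → $1,960.37
Month 2: $1,960.37 +$31.37 interest = $1,991.74; pay $191.65 → $1,800.09
Month 3: $1,800.09 +$28.80 interest = $1,828.89; pay $252.62 → $1,576.27
Month 4: $1,576.27 +$25.22 interest = $1,601.49; pay $313.59 → $1,287.90
Month 5: $1,287.90 +$20.61 interest = $1,308.51; pay $374.56 → $933.95
Month 6: $933.95 +$14.94 interest = $948.89; pay $435.53 → $513.36
Month 7: $513.36 +$8.21 interest = $521.57; pay $496.50 → $25.07
Month 8: $25.07 +$0.40 interest = $25.47; pay $25.47 → $0.00
Total paid: $2,220.60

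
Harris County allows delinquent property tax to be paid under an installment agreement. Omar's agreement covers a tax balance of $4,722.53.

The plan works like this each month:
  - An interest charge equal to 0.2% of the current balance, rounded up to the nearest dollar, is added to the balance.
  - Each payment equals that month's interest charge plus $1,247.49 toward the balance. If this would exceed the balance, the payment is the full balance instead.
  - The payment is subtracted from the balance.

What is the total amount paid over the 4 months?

$4,746.53

Month 1: opening $4,722.53; interest $10.00 → $4,732.53; payment $1,257.49; balance $3,475.04
Month 2: opening $3,475.04; interest $7.00 → $3,482.04; payment $1,254.49; balance $2,227.55
Month 3: opening $2,227.55; interest $5.00 → $2,232.55; payment $1,252.49; balance $980.06
Month 4: opening $980.06; interest $2.00 → $982.06; payment $982.06; balance $0.00
Total paid: $4,746.53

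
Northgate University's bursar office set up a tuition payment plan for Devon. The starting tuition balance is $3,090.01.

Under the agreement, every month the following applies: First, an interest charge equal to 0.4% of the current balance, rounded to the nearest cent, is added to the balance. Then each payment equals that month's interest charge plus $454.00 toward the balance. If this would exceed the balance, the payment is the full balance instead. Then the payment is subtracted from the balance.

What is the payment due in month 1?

$466.36

# | Opening | Interest | Payment | End bal
1 | $3,090.01 | $12.36 | $466.36 | $2,636.01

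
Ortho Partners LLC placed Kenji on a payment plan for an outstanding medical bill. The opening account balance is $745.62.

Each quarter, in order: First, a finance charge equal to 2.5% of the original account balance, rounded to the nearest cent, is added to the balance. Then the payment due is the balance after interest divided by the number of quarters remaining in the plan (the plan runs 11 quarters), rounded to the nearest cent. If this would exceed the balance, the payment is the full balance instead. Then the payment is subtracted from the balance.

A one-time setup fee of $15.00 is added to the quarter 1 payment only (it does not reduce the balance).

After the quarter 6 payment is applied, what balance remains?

Quarter 1: $745.62 +$18.64 interest = $764.26; pay $69.48 (+ $15.00 fee) → $694.78
Quarter 2: $694.78 +$18.64 interest = $713.42; pay $71.34 → $642.08
Quarter 3: $642.08 +$18.64 interest = $660.72; pay $73.41 → $587.31
Quarter 4: $587.31 +$18.64 interest = $605.95; pay $75.74 → $530.21
Quarter 5: $530.21 +$18.64 interest = $548.85; pay $78.41 → $470.44
Quarter 6: $470.44 +$18.64 interest = $489.08; pay $81.51 → $407.57

$407.57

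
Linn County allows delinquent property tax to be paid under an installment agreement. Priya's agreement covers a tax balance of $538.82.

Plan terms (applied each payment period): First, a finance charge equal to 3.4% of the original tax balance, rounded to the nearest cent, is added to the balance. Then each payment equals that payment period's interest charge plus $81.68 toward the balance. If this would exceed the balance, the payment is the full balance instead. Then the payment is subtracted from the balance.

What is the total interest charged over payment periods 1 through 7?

$128.24

# | Opening | Interest | Payment | End bal
1 | $538.82 | $18.32 | $100.00 | $457.14
2 | $457.14 | $18.32 | $100.00 | $375.46
3 | $375.46 | $18.32 | $100.00 | $293.78
4 | $293.78 | $18.32 | $100.00 | $212.10
5 | $212.10 | $18.32 | $100.00 | $130.42
6 | $130.42 | $18.32 | $100.00 | $48.74
7 | $48.74 | $18.32 | $67.06 | $0.00
Total interest: $18.32 + $18.32 + $18.32 + $18.32 + $18.32 + $18.32 + $18.32 = $128.24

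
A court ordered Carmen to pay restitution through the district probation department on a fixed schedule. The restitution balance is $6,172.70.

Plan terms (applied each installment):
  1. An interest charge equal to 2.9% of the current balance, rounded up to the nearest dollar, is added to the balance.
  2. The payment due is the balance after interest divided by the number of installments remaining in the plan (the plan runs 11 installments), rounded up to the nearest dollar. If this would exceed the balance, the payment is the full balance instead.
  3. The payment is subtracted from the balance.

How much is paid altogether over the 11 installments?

$7,363.70

Installment 1: opening $6,172.70; interest $180.00 → $6,352.70; payment $578.00; balance $5,774.70
Installment 2: opening $5,774.70; interest $168.00 → $5,942.70; payment $595.00; balance $5,347.70
Installment 3: opening $5,347.70; interest $156.00 → $5,503.70; payment $612.00; balance $4,891.70
Installment 4: opening $4,891.70; interest $142.00 → $5,033.70; payment $630.00; balance $4,403.70
Installment 5: opening $4,403.70; interest $128.00 → $4,531.70; payment $648.00; balance $3,883.70
Installment 6: opening $3,883.70; interest $113.00 → $3,996.70; payment $667.00; balance $3,329.70
Installment 7: opening $3,329.70; interest $97.00 → $3,426.70; payment $686.00; balance $2,740.70
Installment 8: opening $2,740.70; interest $80.00 → $2,820.70; payment $706.00; balance $2,114.70
Installment 9: opening $2,114.70; interest $62.00 → $2,176.70; payment $726.00; balance $1,450.70
Installment 10: opening $1,450.70; interest $43.00 → $1,493.70; payment $747.00; balance $746.70
Installment 11: opening $746.70; interest $22.00 → $768.70; payment $768.70; balance $0.00
Total paid: $7,363.70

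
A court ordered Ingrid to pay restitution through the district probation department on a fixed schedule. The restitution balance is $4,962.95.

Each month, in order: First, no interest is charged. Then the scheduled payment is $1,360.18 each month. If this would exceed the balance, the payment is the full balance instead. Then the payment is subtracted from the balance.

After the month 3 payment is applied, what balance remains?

$882.41

Month 1: $4,962.95 − $1,360.18 → $3,602.77
Month 2: $3,602.77 − $1,360.18 → $2,242.59
Month 3: $2,242.59 − $1,360.18 → $882.41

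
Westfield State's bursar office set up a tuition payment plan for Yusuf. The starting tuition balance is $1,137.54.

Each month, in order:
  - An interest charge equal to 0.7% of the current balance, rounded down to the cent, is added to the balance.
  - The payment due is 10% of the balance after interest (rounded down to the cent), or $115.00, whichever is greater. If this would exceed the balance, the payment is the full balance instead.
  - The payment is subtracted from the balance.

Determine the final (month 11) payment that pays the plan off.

$32.97

Month 1: $1,137.54 +$7.96 interest = $1,145.50; pay $115.00 → $1,030.50
Month 2: $1,030.50 +$7.21 interest = $1,037.71; pay $115.00 → $922.71
Month 3: $922.71 +$6.45 interest = $929.16; pay $115.00 → $814.16
Month 4: $814.16 +$5.69 interest = $819.85; pay $115.00 → $704.85
Month 5: $704.85 +$4.93 interest = $709.78; pay $115.00 → $594.78
Month 6: $594.78 +$4.16 interest = $598.94; pay $115.00 → $483.94
Month 7: $483.94 +$3.38 interest = $487.32; pay $115.00 → $372.32
Month 8: $372.32 +$2.60 interest = $374.92; pay $115.00 → $259.92
Month 9: $259.92 +$1.81 interest = $261.73; pay $115.00 → $146.73
Month 10: $146.73 +$1.02 interest = $147.75; pay $115.00 → $32.75
Month 11: $32.75 +$0.22 interest = $32.97; pay $32.97 → $0.00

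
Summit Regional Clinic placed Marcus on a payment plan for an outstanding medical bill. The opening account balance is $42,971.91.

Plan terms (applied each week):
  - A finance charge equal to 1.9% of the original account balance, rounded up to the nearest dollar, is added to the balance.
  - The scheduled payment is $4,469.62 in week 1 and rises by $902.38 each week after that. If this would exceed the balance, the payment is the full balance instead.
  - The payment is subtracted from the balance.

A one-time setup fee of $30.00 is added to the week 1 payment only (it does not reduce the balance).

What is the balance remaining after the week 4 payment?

# | Opening | Interest | Payment | Fee | End bal
1 | $42,971.91 | $817.00 | $4,469.62 | $30.00 | $39,319.29
2 | $39,319.29 | $817.00 | $5,372.00 | — | $34,764.29
3 | $34,764.29 | $817.00 | $6,274.38 | — | $29,306.91
4 | $29,306.91 | $817.00 | $7,176.76 | — | $22,947.15

$22,947.15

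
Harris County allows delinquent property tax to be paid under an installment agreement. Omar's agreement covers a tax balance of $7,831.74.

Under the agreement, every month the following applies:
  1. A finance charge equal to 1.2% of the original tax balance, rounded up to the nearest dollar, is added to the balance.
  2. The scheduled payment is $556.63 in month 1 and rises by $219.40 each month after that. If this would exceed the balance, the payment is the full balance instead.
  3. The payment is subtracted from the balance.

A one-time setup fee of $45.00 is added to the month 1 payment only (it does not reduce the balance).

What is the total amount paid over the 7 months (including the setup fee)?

$8,534.74

# | Opening | Interest | Payment | Fee | End bal
1 | $7,831.74 | $94.00 | $556.63 | $45.00 | $7,369.11
2 | $7,369.11 | $94.00 | $776.03 | — | $6,687.08
3 | $6,687.08 | $94.00 | $995.43 | — | $5,785.65
4 | $5,785.65 | $94.00 | $1,214.83 | — | $4,664.82
5 | $4,664.82 | $94.00 | $1,434.23 | — | $3,324.59
6 | $3,324.59 | $94.00 | $1,653.63 | — | $1,764.96
7 | $1,764.96 | $94.00 | $1,858.96 | — | $0.00
Total paid: $8,534.74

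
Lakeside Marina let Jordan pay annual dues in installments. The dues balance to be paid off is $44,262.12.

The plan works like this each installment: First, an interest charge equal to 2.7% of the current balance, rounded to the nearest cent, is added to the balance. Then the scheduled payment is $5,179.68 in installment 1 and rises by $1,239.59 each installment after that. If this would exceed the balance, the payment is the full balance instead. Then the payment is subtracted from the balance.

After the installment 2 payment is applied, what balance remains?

$34,945.74

# | Opening | Interest | Payment | End bal
1 | $44,262.12 | $1,195.08 | $5,179.68 | $40,277.52
2 | $40,277.52 | $1,087.49 | $6,419.27 | $34,945.74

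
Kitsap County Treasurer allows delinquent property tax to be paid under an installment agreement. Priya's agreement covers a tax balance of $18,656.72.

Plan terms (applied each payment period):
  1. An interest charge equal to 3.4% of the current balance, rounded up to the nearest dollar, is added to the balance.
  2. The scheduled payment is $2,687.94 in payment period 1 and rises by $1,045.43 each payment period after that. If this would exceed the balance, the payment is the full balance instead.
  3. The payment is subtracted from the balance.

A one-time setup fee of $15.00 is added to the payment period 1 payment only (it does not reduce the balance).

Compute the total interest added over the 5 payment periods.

Payment period 1: $18,656.72 +$635.00 interest = $19,291.72; pay $2,687.94 (+ $15.00 fee) → $16,603.78
Payment period 2: $16,603.78 +$565.00 interest = $17,168.78; pay $3,733.37 → $13,435.41
Payment period 3: $13,435.41 +$457.00 interest = $13,892.41; pay $4,778.80 → $9,113.61
Payment period 4: $9,113.61 +$310.00 interest = $9,423.61; pay $5,824.23 → $3,599.38
Payment period 5: $3,599.38 +$123.00 interest = $3,722.38; pay $3,722.38 → $0.00
Total interest: $635.00 + $565.00 + $457.00 + $310.00 + $123.00 = $2,090.00

$2,090.00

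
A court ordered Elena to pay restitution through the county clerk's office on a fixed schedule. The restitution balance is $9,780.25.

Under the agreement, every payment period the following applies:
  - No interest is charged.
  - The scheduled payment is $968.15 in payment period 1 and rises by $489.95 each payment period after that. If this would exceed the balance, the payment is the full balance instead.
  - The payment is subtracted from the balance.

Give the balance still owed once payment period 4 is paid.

Payment period 1: opening $9,780.25; payment $968.15; balance $8,812.10
Payment period 2: opening $8,812.10; payment $1,458.10; balance $7,354.00
Payment period 3: opening $7,354.00; payment $1,948.05; balance $5,405.95
Payment period 4: opening $5,405.95; payment $2,438.00; balance $2,967.95

$2,967.95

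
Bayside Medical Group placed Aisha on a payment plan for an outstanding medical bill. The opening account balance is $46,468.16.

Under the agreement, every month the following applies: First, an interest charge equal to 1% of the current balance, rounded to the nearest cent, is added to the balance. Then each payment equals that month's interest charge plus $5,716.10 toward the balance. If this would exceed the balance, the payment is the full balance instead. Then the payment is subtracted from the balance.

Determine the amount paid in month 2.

Month 1: opening $46,468.16; interest $464.68 → $46,932.84; payment $6,180.78; balance $40,752.06
Month 2: opening $40,752.06; interest $407.52 → $41,159.58; payment $6,123.62; balance $35,035.96

$6,123.62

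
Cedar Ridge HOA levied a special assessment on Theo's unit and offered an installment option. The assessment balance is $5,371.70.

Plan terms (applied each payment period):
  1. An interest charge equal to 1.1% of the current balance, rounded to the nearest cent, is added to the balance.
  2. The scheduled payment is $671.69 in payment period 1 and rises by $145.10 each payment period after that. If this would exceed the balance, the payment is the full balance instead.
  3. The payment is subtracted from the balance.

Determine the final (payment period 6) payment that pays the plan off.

# | Opening | Interest | Payment | End bal
1 | $5,371.70 | $59.09 | $671.69 | $4,759.10
2 | $4,759.10 | $52.35 | $816.79 | $3,994.66
3 | $3,994.66 | $43.94 | $961.89 | $3,076.71
4 | $3,076.71 | $33.84 | $1,106.99 | $2,003.56
5 | $2,003.56 | $22.04 | $1,252.09 | $773.51
6 | $773.51 | $8.51 | $782.02 | $0.00

$782.02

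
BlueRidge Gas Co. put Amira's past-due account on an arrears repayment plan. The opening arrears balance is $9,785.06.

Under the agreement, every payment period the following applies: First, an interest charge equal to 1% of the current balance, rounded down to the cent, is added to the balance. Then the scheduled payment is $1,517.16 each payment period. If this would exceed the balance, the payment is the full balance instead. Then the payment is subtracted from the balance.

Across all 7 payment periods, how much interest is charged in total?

Payment period 1: $9,785.06 +$97.85 interest = $9,882.91; pay $1,517.16 → $8,365.75
Payment period 2: $8,365.75 +$83.65 interest = $8,449.40; pay $1,517.16 → $6,932.24
Payment period 3: $6,932.24 +$69.32 interest = $7,001.56; pay $1,517.16 → $5,484.40
Payment period 4: $5,484.40 +$54.84 interest = $5,539.24; pay $1,517.16 → $4,022.08
Payment period 5: $4,022.08 +$40.22 interest = $4,062.30; pay $1,517.16 → $2,545.14
Payment period 6: $2,545.14 +$25.45 interest = $2,570.59; pay $1,517.16 → $1,053.43
Payment period 7: $1,053.43 +$10.53 interest = $1,063.96; pay $1,063.96 → $0.00
Total interest: $97.85 + $83.65 + $69.32 + $54.84 + $40.22 + $25.45 + $10.53 = $381.86

$381.86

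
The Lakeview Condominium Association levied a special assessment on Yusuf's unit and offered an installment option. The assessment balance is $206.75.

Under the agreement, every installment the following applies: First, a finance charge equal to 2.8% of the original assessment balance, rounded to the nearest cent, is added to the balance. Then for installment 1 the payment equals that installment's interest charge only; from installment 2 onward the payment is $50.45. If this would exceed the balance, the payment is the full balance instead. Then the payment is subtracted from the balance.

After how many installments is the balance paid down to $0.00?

6

Installment 1: opening $206.75; interest $5.79 → $212.54; payment $5.79; balance $206.75
Installment 2: opening $206.75; interest $5.79 → $212.54; payment $50.45; balance $162.09
Installment 3: opening $162.09; interest $5.79 → $167.88; payment $50.45; balance $117.43
Installment 4: opening $117.43; interest $5.79 → $123.22; payment $50.45; balance $72.77
Installment 5: opening $72.77; interest $5.79 → $78.56; payment $50.45; balance $28.11
Installment 6: opening $28.11; interest $5.79 → $33.90; payment $33.90; balance $0.00
Balance reaches $0.00 in installment 6.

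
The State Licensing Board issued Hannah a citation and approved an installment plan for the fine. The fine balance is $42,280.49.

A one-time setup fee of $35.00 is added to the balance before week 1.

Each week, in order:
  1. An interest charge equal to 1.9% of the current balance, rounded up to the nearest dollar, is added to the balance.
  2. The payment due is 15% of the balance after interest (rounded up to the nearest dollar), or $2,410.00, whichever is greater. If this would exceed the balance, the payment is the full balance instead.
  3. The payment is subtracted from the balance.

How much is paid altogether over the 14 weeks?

$47,319.49

Week 1: $42,315.49 +$804.00 interest = $43,119.49; pay $6,468.00 → $36,651.49
Week 2: $36,651.49 +$697.00 interest = $37,348.49; pay $5,603.00 → $31,745.49
Week 3: $31,745.49 +$604.00 interest = $32,349.49; pay $4,853.00 → $27,496.49
Week 4: $27,496.49 +$523.00 interest = $28,019.49; pay $4,203.00 → $23,816.49
Week 5: $23,816.49 +$453.00 interest = $24,269.49; pay $3,641.00 → $20,628.49
Week 6: $20,628.49 +$392.00 interest = $21,020.49; pay $3,154.00 → $17,866.49
Week 7: $17,866.49 +$340.00 interest = $18,206.49; pay $2,731.00 → $15,475.49
Week 8: $15,475.49 +$295.00 interest = $15,770.49; pay $2,410.00 → $13,360.49
Week 9: $13,360.49 +$254.00 interest = $13,614.49; pay $2,410.00 → $11,204.49
Week 10: $11,204.49 +$213.00 interest = $11,417.49; pay $2,410.00 → $9,007.49
Week 11: $9,007.49 +$172.00 interest = $9,179.49; pay $2,410.00 → $6,769.49
Week 12: $6,769.49 +$129.00 interest = $6,898.49; pay $2,410.00 → $4,488.49
Week 13: $4,488.49 +$86.00 interest = $4,574.49; pay $2,410.00 → $2,164.49
Week 14: $2,164.49 +$42.00 interest = $2,206.49; pay $2,206.49 → $0.00
Total paid: $47,319.49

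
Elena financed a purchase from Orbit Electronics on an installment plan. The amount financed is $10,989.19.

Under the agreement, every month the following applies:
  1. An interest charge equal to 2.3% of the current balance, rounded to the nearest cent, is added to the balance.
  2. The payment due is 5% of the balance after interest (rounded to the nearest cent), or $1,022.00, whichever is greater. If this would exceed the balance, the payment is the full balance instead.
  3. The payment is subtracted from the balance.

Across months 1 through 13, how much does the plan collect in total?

Month 1: opening $10,989.19; interest $252.75 → $11,241.94; payment $1,022.00; balance $10,219.94
Month 2: opening $10,219.94; interest $235.06 → $10,455.00; payment $1,022.00; balance $9,433.00
Month 3: opening $9,433.00; interest $216.96 → $9,649.96; payment $1,022.00; balance $8,627.96
Month 4: opening $8,627.96; interest $198.44 → $8,826.40; payment $1,022.00; balance $7,804.40
Month 5: opening $7,804.40; interest $179.50 → $7,983.90; payment $1,022.00; balance $6,961.90
Month 6: opening $6,961.90; interest $160.12 → $7,122.02; payment $1,022.00; balance $6,100.02
Month 7: opening $6,100.02; interest $140.30 → $6,240.32; payment $1,022.00; balance $5,218.32
Month 8: opening $5,218.32; interest $120.02 → $5,338.34; payment $1,022.00; balance $4,316.34
Month 9: opening $4,316.34; interest $99.28 → $4,415.62; payment $1,022.00; balance $3,393.62
Month 10: opening $3,393.62; interest $78.05 → $3,471.67; payment $1,022.00; balance $2,449.67
Month 11: opening $2,449.67; interest $56.34 → $2,506.01; payment $1,022.00; balance $1,484.01
Month 12: opening $1,484.01; interest $34.13 → $1,518.14; payment $1,022.00; balance $496.14
Month 13: opening $496.14; interest $11.41 → $507.55; payment $507.55; balance $0.00
Total paid: $12,771.55

$12,771.55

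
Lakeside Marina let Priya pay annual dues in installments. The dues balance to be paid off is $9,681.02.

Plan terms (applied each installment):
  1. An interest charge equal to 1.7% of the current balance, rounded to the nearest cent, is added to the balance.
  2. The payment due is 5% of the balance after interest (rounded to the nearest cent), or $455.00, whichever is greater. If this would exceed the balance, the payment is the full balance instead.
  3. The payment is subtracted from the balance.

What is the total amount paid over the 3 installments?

# | Opening | Interest | Payment | End bal
1 | $9,681.02 | $164.58 | $492.28 | $9,353.32
2 | $9,353.32 | $159.01 | $475.62 | $9,036.71
3 | $9,036.71 | $153.62 | $459.52 | $8,730.81
Total paid: $1,427.42

$1,427.42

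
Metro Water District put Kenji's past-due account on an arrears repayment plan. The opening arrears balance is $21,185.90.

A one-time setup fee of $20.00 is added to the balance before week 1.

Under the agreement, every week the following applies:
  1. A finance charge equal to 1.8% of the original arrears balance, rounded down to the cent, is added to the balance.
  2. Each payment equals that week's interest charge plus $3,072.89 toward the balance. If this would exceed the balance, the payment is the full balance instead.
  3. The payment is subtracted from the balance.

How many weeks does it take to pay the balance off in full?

# | Opening | Interest | Payment | End bal
1 | $21,205.90 | $381.34 | $3,454.23 | $18,133.01
2 | $18,133.01 | $381.34 | $3,454.23 | $15,060.12
3 | $15,060.12 | $381.34 | $3,454.23 | $11,987.23
4 | $11,987.23 | $381.34 | $3,454.23 | $8,914.34
5 | $8,914.34 | $381.34 | $3,454.23 | $5,841.45
6 | $5,841.45 | $381.34 | $3,454.23 | $2,768.56
7 | $2,768.56 | $381.34 | $3,149.90 | $0.00
Balance reaches $0.00 in week 7.

7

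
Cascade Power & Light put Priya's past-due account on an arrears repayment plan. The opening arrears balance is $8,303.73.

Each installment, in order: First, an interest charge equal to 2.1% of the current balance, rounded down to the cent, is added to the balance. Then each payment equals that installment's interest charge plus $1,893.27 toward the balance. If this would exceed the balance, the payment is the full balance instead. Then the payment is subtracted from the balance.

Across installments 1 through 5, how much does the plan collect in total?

Installment 1: opening $8,303.73; interest $174.37 → $8,478.10; payment $2,067.64; balance $6,410.46
Installment 2: opening $6,410.46; interest $134.61 → $6,545.07; payment $2,027.88; balance $4,517.19
Installment 3: opening $4,517.19; interest $94.86 → $4,612.05; payment $1,988.13; balance $2,623.92
Installment 4: opening $2,623.92; interest $55.10 → $2,679.02; payment $1,948.37; balance $730.65
Installment 5: opening $730.65; interest $15.34 → $745.99; payment $745.99; balance $0.00
Total paid: $8,778.01

$8,778.01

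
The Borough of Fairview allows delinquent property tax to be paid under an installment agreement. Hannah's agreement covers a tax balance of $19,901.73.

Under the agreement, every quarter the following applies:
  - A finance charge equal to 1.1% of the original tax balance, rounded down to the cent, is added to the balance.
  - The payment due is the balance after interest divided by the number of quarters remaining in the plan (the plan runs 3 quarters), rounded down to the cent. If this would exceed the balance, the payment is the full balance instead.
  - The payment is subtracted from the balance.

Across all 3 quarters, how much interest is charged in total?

$656.73

Quarter 1: $19,901.73 +$218.91 interest = $20,120.64; pay $6,706.88 → $13,413.76
Quarter 2: $13,413.76 +$218.91 interest = $13,632.67; pay $6,816.33 → $6,816.34
Quarter 3: $6,816.34 +$218.91 interest = $7,035.25; pay $7,035.25 → $0.00
Total interest: $218.91 + $218.91 + $218.91 = $656.73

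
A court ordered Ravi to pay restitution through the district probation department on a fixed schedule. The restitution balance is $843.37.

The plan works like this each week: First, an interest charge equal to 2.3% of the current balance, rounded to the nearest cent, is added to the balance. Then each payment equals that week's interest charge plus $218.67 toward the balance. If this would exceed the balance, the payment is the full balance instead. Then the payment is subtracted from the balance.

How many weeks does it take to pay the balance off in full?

4

Week 1: $843.37 +$19.40 interest = $862.77; pay $238.07 → $624.70
Week 2: $624.70 +$14.37 interest = $639.07; pay $233.04 → $406.03
Week 3: $406.03 +$9.34 interest = $415.37; pay $228.01 → $187.36
Week 4: $187.36 +$4.31 interest = $191.67; pay $191.67 → $0.00
Balance reaches $0.00 in week 4.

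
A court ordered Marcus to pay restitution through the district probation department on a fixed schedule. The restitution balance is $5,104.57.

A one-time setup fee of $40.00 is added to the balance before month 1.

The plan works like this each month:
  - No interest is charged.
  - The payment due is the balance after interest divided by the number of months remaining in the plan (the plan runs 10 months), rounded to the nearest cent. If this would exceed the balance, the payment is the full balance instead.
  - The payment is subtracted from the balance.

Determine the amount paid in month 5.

$514.46

Month 1: $5,144.57 − $514.46 → $4,630.11
Month 2: $4,630.11 − $514.46 → $4,115.65
Month 3: $4,115.65 − $514.46 → $3,601.19
Month 4: $3,601.19 − $514.46 → $3,086.73
Month 5: $3,086.73 − $514.46 → $2,572.27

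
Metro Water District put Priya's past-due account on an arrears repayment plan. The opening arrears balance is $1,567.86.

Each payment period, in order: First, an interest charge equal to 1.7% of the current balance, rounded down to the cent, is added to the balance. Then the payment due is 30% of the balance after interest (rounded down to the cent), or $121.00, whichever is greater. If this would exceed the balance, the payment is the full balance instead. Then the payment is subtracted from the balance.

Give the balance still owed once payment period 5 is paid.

# | Opening | Interest | Payment | End bal
1 | $1,567.86 | $26.65 | $478.35 | $1,116.16
2 | $1,116.16 | $18.97 | $340.53 | $794.60
3 | $794.60 | $13.50 | $242.43 | $565.67
4 | $565.67 | $9.61 | $172.58 | $402.70
5 | $402.70 | $6.84 | $122.86 | $286.68

$286.68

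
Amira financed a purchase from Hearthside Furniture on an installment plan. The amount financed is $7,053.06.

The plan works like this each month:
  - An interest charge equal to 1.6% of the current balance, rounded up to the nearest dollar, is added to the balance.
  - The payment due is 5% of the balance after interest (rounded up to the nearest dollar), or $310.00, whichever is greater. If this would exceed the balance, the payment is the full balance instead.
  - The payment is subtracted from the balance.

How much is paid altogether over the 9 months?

$2,913.00

Month 1: opening $7,053.06; interest $113.00 → $7,166.06; payment $359.00; balance $6,807.06
Month 2: opening $6,807.06; interest $109.00 → $6,916.06; payment $346.00; balance $6,570.06
Month 3: opening $6,570.06; interest $106.00 → $6,676.06; payment $334.00; balance $6,342.06
Month 4: opening $6,342.06; interest $102.00 → $6,444.06; payment $323.00; balance $6,121.06
Month 5: opening $6,121.06; interest $98.00 → $6,219.06; payment $311.00; balance $5,908.06
Month 6: opening $5,908.06; interest $95.00 → $6,003.06; payment $310.00; balance $5,693.06
Month 7: opening $5,693.06; interest $92.00 → $5,785.06; payment $310.00; balance $5,475.06
Month 8: opening $5,475.06; interest $88.00 → $5,563.06; payment $310.00; balance $5,253.06
Month 9: opening $5,253.06; interest $85.00 → $5,338.06; payment $310.00; balance $5,028.06
Total paid: $2,913.00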